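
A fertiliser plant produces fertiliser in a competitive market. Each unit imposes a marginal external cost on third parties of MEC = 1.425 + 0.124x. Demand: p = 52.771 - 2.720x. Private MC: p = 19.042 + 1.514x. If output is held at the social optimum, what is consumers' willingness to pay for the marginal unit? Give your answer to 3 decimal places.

P = 32.609

Social marginal cost = private MC + MEC = 20.467 + 1.638x.
Set SMC = demand: 20.467 + 1.638x = 52.771 - 2.720x → x* = 7.4126.
Consumer price on the demand curve at x*: 52.771 − 2.720×7.4126 = 32.6087.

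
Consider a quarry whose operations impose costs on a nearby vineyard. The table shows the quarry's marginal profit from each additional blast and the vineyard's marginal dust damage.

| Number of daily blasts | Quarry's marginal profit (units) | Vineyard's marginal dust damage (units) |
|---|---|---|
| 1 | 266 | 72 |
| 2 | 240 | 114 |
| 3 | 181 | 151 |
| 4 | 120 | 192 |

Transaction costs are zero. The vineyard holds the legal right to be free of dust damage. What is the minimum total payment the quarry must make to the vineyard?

Efficient level: marginal profit ≥ marginal dust damage through level 3, so k* = 3.
With the vineyard holding the right, the quarry must at least compensate total damage at k*: 72 + 114 + 151 = 337.

337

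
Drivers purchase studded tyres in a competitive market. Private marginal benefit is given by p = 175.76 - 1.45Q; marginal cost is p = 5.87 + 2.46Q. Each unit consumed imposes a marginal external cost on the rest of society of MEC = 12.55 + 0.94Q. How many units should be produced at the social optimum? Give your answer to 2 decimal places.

Q* = 32.44

Social marginal benefit = demand − MEC = 163.21 - 2.39Q.
Set SMB = MC: 163.21 - 2.39Q = 5.87 + 2.46Q → Q* = 32.4412.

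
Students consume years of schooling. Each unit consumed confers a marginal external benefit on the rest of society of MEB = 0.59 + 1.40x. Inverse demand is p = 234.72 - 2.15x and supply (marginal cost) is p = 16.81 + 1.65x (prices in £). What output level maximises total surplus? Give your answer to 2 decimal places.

x* = 91.04

Social marginal benefit = demand + MEB = 235.31 - 0.75x.
Set SMB = MC: 235.31 - 0.75x = 16.81 + 1.65x → x* = 91.0417.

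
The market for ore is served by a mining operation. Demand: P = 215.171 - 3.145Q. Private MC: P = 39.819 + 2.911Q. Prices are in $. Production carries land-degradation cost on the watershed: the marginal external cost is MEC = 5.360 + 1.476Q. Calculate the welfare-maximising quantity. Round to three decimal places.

Q* = 22.569

Social marginal cost = private MC + MEC = 45.179 + 4.387Q.
Set SMC = demand: 45.179 + 4.387Q = 215.171 - 3.145Q → Q* = 22.5693.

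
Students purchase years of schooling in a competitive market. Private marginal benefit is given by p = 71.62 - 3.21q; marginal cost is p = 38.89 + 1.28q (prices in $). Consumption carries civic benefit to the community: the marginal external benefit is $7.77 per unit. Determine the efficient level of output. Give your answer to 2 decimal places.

q* = 9.02

Social marginal benefit = demand + MEB = 79.39 - 3.21q.
Set SMB = MC: 79.39 - 3.21q = 38.89 + 1.28q → q* = 9.0200.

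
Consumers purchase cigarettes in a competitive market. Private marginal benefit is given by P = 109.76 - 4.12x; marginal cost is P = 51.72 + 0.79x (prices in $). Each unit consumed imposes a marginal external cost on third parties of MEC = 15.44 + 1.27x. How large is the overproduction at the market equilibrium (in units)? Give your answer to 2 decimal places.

Market equilibrium (private): 51.72 + 0.79x = 109.76 - 4.12x → x_m = 11.8208.
Social marginal benefit = demand − MEC = 94.32 - 5.39x.
Set SMB = MC: 94.32 - 5.39x = 51.72 + 0.79x → x* = 6.8932.
Gap = |11.8208 − 6.8932| = 4.9276.

4.93 units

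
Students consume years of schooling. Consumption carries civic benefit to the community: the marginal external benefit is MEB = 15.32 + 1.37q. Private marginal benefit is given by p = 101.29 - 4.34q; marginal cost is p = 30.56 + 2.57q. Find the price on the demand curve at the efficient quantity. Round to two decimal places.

P = 33.88

Social marginal benefit = demand + MEB = 116.61 - 2.97q.
Set SMB = MC: 116.61 - 2.97q = 30.56 + 2.57q → q* = 15.5325.
Consumer price on the demand curve at q*: 101.29 − 4.34×15.5325 = 33.8790.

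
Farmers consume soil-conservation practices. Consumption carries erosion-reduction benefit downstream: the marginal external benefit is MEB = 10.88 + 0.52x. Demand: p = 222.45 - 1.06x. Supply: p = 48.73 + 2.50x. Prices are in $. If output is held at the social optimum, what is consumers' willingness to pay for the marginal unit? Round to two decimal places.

Social marginal benefit = demand + MEB = 233.33 - 0.54x.
Set SMB = MC: 233.33 - 0.54x = 48.73 + 2.50x → x* = 60.7237.
Consumer price on the demand curve at x*: 222.45 − 1.06×60.7237 = 158.0829.

P = $158.08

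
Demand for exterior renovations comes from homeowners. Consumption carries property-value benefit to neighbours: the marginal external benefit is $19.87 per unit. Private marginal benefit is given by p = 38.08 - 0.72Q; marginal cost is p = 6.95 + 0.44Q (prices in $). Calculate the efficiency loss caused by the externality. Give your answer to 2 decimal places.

DWL = $170.18

Market equilibrium (private): 6.95 + 0.44Q = 38.08 - 0.72Q → Q_m = 26.8362.
Social marginal benefit = demand + MEB = 57.95 - 0.72Q.
Set SMB = MC: 57.95 - 0.72Q = 6.95 + 0.44Q → Q* = 43.9655.
Height of the DWL triangle at Q_m is SMB(Q_m) − MC(Q_m) = MEB(Q_m) = 19.8700.
DWL = ½ × 17.1293 × 19.8700 = 170.1796.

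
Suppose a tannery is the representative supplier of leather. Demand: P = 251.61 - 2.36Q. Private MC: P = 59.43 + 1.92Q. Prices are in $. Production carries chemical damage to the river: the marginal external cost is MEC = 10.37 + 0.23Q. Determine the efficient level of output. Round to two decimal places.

Q* = 40.31

Social marginal cost = private MC + MEC = 69.80 + 2.15Q.
Set SMC = demand: 69.80 + 2.15Q = 251.61 - 2.36Q → Q* = 40.3126.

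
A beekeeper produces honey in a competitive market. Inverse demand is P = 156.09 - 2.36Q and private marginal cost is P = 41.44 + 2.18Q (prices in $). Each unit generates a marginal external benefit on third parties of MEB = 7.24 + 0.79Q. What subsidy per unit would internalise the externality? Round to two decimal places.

subsidy = $32.92 per unit

Social marginal cost = private MC − MEB = 34.20 + 1.39Q.
Set SMC = demand: 34.20 + 1.39Q = 156.09 - 2.36Q → Q* = 32.5040.
The Pigouvian subsidy equals MEB at Q*: 7.24 + 0.79×32.5040 = 32.9182.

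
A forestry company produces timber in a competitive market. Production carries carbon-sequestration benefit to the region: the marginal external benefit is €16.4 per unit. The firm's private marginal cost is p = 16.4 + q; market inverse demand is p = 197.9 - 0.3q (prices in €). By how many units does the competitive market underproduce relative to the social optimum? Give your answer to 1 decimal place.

12.6 units

Market equilibrium (private): 16.4 + q = 197.9 - 0.3q → q_m = 139.6154.
Social marginal cost = private MC − MEB = 0.0 + q.
Set SMC = demand: 0.0 + q = 197.9 - 0.3q → q* = 152.2308.
Gap = |139.6154 − 152.2308| = 12.6154.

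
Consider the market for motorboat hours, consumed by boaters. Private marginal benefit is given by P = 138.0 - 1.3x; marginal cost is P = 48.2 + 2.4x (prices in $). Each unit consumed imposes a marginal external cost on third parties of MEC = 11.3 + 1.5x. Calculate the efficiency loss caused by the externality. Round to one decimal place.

Market equilibrium (private): 48.2 + 2.4x = 138.0 - 1.3x → x_m = 24.2703.
Social marginal benefit = demand − MEC = 126.7 - 2.8x.
Set SMB = MC: 126.7 - 2.8x = 48.2 + 2.4x → x* = 15.0962.
The welfare-loss triangle has base |x_m − x*| and height MEC(x_m) (the vertical gap between SMB and MC is zero at x* and MEC at x_m).
DWL = ½ × 9.1741 × 47.7054 = 218.8271.

DWL = $218.8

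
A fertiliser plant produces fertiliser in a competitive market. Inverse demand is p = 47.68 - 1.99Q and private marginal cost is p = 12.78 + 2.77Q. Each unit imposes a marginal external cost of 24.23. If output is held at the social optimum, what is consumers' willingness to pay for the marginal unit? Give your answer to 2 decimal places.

Social marginal cost = private MC + MEC = 37.01 + 2.77Q.
Set SMC = demand: 37.01 + 2.77Q = 47.68 - 1.99Q → Q* = 2.2416.
Consumer price on the demand curve at Q*: 47.68 − 1.99×2.2416 = 43.2192.

P = 43.22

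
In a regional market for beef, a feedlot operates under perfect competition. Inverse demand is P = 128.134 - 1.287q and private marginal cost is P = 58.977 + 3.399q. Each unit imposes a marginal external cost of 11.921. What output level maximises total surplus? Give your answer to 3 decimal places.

Social marginal cost = private MC + MEC = 70.898 + 3.399q.
Set SMC = demand: 70.898 + 3.399q = 128.134 - 1.287q → q* = 12.2143.

q* = 12.214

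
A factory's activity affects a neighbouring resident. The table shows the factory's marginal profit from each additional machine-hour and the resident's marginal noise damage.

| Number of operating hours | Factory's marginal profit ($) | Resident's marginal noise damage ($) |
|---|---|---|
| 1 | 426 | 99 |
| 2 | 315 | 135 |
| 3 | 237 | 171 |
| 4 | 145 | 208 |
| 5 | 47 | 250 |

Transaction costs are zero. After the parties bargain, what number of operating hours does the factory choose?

Bargaining reaches the level where marginal profit last exceeds marginal noise damage.
That holds through level 3 (237 ≥ 171) but not at 4 (145 < 208).

3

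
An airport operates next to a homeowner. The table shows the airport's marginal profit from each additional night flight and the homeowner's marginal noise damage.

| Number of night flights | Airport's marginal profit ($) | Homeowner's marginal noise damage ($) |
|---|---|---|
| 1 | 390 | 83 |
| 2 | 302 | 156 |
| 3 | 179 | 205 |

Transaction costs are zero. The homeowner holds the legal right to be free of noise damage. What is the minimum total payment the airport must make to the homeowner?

Efficient level: marginal profit ≥ marginal noise damage through level 2, so k* = 2.
With the homeowner holding the right, the airport must at least compensate total damage at k*: 83 + 156 = 239.

$239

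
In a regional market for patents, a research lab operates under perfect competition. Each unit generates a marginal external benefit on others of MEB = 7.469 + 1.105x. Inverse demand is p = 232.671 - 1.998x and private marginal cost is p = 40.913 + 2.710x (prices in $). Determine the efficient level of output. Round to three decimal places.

Social marginal cost = private MC − MEB = 33.444 + 1.605x.
Set SMC = demand: 33.444 + 1.605x = 232.671 - 1.998x → x* = 55.2948.

x* = 55.295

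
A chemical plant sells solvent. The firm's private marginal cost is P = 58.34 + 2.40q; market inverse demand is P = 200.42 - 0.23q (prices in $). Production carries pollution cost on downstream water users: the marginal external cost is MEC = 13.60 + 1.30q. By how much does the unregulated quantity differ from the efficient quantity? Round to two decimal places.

21.33 units

Market equilibrium (private): 58.34 + 2.40q = 200.42 - 0.23q → q_m = 54.0228.
Social marginal cost = private MC + MEC = 71.94 + 3.70q.
Set SMC = demand: 71.94 + 3.70q = 200.42 - 0.23q → q* = 32.6921.
Gap = |54.0228 − 32.6921| = 21.3307.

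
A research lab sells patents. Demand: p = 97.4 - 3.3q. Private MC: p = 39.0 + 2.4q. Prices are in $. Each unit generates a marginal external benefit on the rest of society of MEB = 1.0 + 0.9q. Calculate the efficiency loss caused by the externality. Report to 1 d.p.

DWL = $10.9

Market equilibrium (private): 39.0 + 2.4q = 97.4 - 3.3q → q_m = 10.2456.
Social marginal cost = private MC − MEB = 38.0 + 1.5q.
Set SMC = demand: 38.0 + 1.5q = 97.4 - 3.3q → q* = 12.3750.
The loss is the area between SMC and demand from q* to q_m; with linear curves that's a triangle of height MEB(q_m).
DWL = ½ × 2.1294 × 10.2211 = 10.8824.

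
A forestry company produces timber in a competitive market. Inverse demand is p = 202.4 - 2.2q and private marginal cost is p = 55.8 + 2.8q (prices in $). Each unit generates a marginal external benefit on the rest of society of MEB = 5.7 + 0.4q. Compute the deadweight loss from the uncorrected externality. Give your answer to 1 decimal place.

DWL = $33.0

Market equilibrium (private): 55.8 + 2.8q = 202.4 - 2.2q → q_m = 29.3200.
Social marginal cost = private MC − MEB = 50.1 + 2.4q.
Set SMC = demand: 50.1 + 2.4q = 202.4 - 2.2q → q* = 33.1087.
Between q* and q_m the wedge demand − SMC runs linearly from 0 to MEB(q_m), so the loss is a triangle.
DWL = ½ × 3.7887 × 17.4280 = 33.0147.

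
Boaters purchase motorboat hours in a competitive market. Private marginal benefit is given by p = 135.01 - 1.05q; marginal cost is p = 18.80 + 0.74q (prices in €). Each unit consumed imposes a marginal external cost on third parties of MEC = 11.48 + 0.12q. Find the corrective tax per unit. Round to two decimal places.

Social marginal benefit = demand − MEC = 123.53 - 1.17q.
Set SMB = MC: 123.53 - 1.17q = 18.80 + 0.74q → q* = 54.8325.
The Pigouvian tax equals MEC at q*: 11.48 + 0.12×54.8325 = 18.0599.

tax = €18.06 per unit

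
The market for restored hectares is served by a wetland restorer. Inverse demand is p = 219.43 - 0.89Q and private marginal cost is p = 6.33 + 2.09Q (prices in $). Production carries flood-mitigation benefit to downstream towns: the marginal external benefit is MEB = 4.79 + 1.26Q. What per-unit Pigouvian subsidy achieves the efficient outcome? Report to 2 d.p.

subsidy = $164.41 per unit

Social marginal cost = private MC − MEB = 1.54 + 0.83Q.
Set SMC = demand: 1.54 + 0.83Q = 219.43 - 0.89Q → Q* = 126.6802.
The Pigouvian subsidy equals MEB at Q*: 4.79 + 1.26×126.6802 = 164.4071.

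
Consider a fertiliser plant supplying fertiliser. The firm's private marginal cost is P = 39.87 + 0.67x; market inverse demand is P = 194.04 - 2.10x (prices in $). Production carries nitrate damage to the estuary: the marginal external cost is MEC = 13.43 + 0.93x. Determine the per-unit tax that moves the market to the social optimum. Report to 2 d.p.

Social marginal cost = private MC + MEC = 53.30 + 1.60x.
Set SMC = demand: 53.30 + 1.60x = 194.04 - 2.10x → x* = 38.0378.
The Pigouvian tax equals MEC at x*: 13.43 + 0.93×38.0378 = 48.8052.

tax = $48.81 per unit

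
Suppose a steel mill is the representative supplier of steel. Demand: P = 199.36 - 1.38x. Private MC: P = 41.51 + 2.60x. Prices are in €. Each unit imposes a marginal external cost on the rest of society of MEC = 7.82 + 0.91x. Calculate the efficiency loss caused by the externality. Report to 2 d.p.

DWL = €197.16

Market equilibrium (private): 41.51 + 2.60x = 199.36 - 1.38x → x_m = 39.6608.
Social marginal cost = private MC + MEC = 49.33 + 3.51x.
Set SMC = demand: 49.33 + 3.51x = 199.36 - 1.38x → x* = 30.6810.
Between x* and x_m the wedge SMC − demand runs linearly from 0 to MEC(x_m), so the loss is a triangle.
DWL = ½ × 8.9798 × 43.9113 = 197.1573.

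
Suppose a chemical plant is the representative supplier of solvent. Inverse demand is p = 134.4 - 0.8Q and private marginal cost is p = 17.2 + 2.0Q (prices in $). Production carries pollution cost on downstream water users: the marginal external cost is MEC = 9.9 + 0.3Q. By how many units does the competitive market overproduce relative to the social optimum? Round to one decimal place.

7.2 units

Market equilibrium (private): 17.2 + 2.0Q = 134.4 - 0.8Q → Q_m = 41.8571.
Social marginal cost = private MC + MEC = 27.1 + 2.3Q.
Set SMC = demand: 27.1 + 2.3Q = 134.4 - 0.8Q → Q* = 34.6129.
Gap = |41.8571 − 34.6129| = 7.2442.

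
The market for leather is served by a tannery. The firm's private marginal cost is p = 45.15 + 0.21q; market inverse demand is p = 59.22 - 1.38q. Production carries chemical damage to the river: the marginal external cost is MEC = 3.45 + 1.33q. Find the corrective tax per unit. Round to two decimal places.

tax = 8.29 per unit

Social marginal cost = private MC + MEC = 48.60 + 1.54q.
Set SMC = demand: 48.60 + 1.54q = 59.22 - 1.38q → q* = 3.6370.
The Pigouvian tax equals MEC at q*: 3.45 + 1.33×3.6370 = 8.2872.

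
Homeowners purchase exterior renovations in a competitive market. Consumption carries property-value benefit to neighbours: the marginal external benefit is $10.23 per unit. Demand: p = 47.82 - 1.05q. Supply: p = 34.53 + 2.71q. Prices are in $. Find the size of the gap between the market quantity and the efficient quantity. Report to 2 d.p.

Market equilibrium (private): 34.53 + 2.71q = 47.82 - 1.05q → q_m = 3.5346.
Social marginal benefit = demand + MEB = 58.05 - 1.05q.
Set SMB = MC: 58.05 - 1.05q = 34.53 + 2.71q → q* = 6.2553.
Gap = |3.5346 − 6.2553| = 2.7207.

2.72 units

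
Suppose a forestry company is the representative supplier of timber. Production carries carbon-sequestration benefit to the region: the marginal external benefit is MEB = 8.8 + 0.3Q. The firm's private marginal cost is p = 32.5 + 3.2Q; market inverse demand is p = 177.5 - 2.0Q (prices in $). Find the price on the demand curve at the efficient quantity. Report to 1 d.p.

Social marginal cost = private MC − MEB = 23.7 + 2.9Q.
Set SMC = demand: 23.7 + 2.9Q = 177.5 - 2.0Q → Q* = 31.3878.
Consumer price on the demand curve at Q*: 177.5 − 2.0×31.3878 = 114.7244.

P = $114.7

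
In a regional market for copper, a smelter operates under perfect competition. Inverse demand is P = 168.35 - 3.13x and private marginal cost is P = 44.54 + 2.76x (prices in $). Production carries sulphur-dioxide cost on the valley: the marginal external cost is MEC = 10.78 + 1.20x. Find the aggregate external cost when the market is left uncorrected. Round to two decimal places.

$491.71

Market equilibrium (private): 44.54 + 2.76x = 168.35 - 3.13x → x_m = 21.0204.
Total external cost = ∫₀^{x_m} (10.78 + 1.20x) dx = 10.78×21.0204 + ½×1.20×21.0204² = 491.7142.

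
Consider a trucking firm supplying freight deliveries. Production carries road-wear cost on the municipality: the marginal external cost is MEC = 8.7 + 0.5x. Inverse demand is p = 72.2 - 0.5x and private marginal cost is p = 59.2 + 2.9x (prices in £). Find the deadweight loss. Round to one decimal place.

DWL = £14.4

Market equilibrium (private): 59.2 + 2.9x = 72.2 - 0.5x → x_m = 3.8235.
Social marginal cost = private MC + MEC = 67.9 + 3.4x.
Set SMC = demand: 67.9 + 3.4x = 72.2 - 0.5x → x* = 1.1026.
The welfare-loss triangle has base |x_m − x*| and height MEC(x_m) (the vertical gap between SMC and demand is zero at x* and MEC at x_m).
DWL = ½ × 2.7209 × 10.6118 = 14.4368.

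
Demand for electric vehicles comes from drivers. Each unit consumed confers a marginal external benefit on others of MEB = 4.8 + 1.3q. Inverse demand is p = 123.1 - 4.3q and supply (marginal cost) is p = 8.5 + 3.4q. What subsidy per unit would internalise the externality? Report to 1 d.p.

Social marginal benefit = demand + MEB = 127.9 - 3.0q.
Set SMB = MC: 127.9 - 3.0q = 8.5 + 3.4q → q* = 18.6563.
The Pigouvian subsidy equals MEB at q*: 4.8 + 1.3×18.6563 = 29.0532.

subsidy = 29.1 per unit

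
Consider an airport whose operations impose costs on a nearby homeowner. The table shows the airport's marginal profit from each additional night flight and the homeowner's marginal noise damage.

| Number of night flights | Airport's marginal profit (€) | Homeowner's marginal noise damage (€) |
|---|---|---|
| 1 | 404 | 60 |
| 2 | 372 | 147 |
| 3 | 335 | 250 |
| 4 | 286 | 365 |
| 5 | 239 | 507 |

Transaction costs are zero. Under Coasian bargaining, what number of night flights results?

3

Bargaining reaches the level where marginal profit last exceeds marginal noise damage.
That holds through level 3 (335 ≥ 250) but not at 4 (286 < 365).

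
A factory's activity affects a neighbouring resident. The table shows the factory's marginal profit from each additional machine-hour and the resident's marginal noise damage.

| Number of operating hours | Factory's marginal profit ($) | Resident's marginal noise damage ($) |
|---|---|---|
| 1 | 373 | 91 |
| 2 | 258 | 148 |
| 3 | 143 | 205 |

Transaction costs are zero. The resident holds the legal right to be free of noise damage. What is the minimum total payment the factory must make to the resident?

$239

Efficient level: marginal profit ≥ marginal noise damage through level 2, so k* = 2.
With the resident holding the right, the factory must at least compensate total damage at k*: 91 + 148 = 239.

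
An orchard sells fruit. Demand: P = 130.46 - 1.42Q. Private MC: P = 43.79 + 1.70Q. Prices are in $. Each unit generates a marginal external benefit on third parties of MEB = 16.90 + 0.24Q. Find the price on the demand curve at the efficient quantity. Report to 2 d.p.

P = $79.39

Social marginal cost = private MC − MEB = 26.89 + 1.46Q.
Set SMC = demand: 26.89 + 1.46Q = 130.46 - 1.42Q → Q* = 35.9618.
Consumer price on the demand curve at Q*: 130.46 − 1.42×35.9618 = 79.3942.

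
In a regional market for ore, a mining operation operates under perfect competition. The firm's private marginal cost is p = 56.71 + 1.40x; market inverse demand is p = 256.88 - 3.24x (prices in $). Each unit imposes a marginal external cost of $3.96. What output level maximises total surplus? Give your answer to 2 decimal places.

Social marginal cost = private MC + MEC = 60.67 + 1.40x.
Set SMC = demand: 60.67 + 1.40x = 256.88 - 3.24x → x* = 42.2866.

x* = 42.29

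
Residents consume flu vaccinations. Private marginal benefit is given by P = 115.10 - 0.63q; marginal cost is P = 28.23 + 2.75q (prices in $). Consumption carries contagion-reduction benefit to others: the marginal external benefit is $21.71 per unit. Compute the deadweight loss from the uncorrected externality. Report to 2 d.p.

DWL = $69.72

Market equilibrium (private): 28.23 + 2.75q = 115.10 - 0.63q → q_m = 25.7012.
Social marginal benefit = demand + MEB = 136.81 - 0.63q.
Set SMB = MC: 136.81 - 0.63q = 28.23 + 2.75q → q* = 32.1243.
The welfare-loss triangle has base |q_m − q*| and height MEB(q_m) (the vertical gap between SMB and MC is zero at q* and MEB at q_m).
DWL = ½ × 6.4231 × 21.7100 = 69.7228.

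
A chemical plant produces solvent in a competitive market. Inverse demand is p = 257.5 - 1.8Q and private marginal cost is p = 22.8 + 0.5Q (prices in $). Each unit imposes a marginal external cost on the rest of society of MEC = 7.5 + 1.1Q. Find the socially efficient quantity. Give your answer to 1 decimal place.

Q* = 66.8

Social marginal cost = private MC + MEC = 30.3 + 1.6Q.
Set SMC = demand: 30.3 + 1.6Q = 257.5 - 1.8Q → Q* = 66.8235.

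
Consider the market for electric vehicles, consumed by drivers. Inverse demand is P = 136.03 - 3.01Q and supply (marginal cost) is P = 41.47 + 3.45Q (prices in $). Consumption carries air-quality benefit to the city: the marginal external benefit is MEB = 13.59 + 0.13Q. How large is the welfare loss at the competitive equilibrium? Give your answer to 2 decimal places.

DWL = $18.96

Market equilibrium (private): 41.47 + 3.45Q = 136.03 - 3.01Q → Q_m = 14.6378.
Social marginal benefit = demand + MEB = 149.62 - 2.88Q.
Set SMB = MC: 149.62 - 2.88Q = 41.47 + 3.45Q → Q* = 17.0853.
The loss is the area between SMB and MC from Q* to Q_m; with linear curves that's a triangle of height MEB(Q_m).
DWL = ½ × 2.4475 × 15.4929 = 18.9594.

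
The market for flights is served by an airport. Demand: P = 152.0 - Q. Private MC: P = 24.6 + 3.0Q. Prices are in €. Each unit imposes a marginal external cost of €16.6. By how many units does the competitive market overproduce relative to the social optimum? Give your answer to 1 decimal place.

Market equilibrium (private): 24.6 + 3.0Q = 152.0 - Q → Q_m = 31.8500.
Social marginal cost = private MC + MEC = 41.2 + 3.0Q.
Set SMC = demand: 41.2 + 3.0Q = 152.0 - Q → Q* = 27.7000.
Gap = |31.8500 − 27.7000| = 4.1500.

4.2 units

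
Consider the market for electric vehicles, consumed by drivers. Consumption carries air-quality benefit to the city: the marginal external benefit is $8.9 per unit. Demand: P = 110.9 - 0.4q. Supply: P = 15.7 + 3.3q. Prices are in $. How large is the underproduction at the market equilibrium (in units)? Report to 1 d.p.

2.4 units

Market equilibrium (private): 15.7 + 3.3q = 110.9 - 0.4q → q_m = 25.7297.
Social marginal benefit = demand + MEB = 119.8 - 0.4q.
Set SMB = MC: 119.8 - 0.4q = 15.7 + 3.3q → q* = 28.1351.
Gap = |25.7297 − 28.1351| = 2.4054.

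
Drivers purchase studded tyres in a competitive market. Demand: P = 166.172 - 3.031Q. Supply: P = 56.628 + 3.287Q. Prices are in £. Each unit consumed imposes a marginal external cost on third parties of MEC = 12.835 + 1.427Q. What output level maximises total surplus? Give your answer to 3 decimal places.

Q* = 12.487

Social marginal benefit = demand − MEC = 153.337 - 4.458Q.
Set SMB = MC: 153.337 - 4.458Q = 56.628 + 3.287Q → Q* = 12.4866.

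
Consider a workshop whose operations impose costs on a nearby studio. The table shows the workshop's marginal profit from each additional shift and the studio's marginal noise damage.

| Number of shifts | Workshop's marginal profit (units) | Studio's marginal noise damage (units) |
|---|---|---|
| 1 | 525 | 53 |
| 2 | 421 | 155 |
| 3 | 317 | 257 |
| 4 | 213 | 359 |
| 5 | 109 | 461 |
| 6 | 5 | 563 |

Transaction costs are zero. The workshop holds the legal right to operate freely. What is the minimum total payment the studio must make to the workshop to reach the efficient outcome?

327

Left alone the workshop would choose level 6 (marginal profit stays positive).
Efficient level: k* = 3 (marginal profit ≥ marginal noise damage through 3).
The studio must at least cover the workshop's forgone profit from cutting 6→3: 213 + 109 + 5 = 327.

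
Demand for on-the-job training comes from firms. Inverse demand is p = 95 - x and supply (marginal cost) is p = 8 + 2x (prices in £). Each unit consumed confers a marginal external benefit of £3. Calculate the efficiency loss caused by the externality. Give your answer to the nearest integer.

Market equilibrium (private): 8 + 2x = 95 - x → x_m = 29.0000.
Social marginal benefit = demand + MEB = 98 - x.
Set SMB = MC: 98 - x = 8 + 2x → x* = 30.0000.
Height of the DWL triangle at x_m is SMB(x_m) − MC(x_m) = MEB(x_m) = 3.0000.
DWL = ½ × 1.0000 × 3.0000 = 1.5000.

DWL = £2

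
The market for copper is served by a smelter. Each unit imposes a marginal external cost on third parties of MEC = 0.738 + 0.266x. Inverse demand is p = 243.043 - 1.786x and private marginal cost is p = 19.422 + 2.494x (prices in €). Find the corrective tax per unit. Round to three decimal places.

Social marginal cost = private MC + MEC = 20.160 + 2.760x.
Set SMC = demand: 20.160 + 2.760x = 243.043 - 1.786x → x* = 49.0284.
The Pigouvian tax equals MEC at x*: 0.738 + 0.266×49.0284 = 13.7796.

tax = €13.780 per unit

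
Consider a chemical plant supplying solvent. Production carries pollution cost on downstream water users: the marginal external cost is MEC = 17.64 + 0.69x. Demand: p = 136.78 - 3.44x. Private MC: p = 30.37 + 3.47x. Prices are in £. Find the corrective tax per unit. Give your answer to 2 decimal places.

tax = £25.70 per unit

Social marginal cost = private MC + MEC = 48.01 + 4.16x.
Set SMC = demand: 48.01 + 4.16x = 136.78 - 3.44x → x* = 11.6803.
The Pigouvian tax equals MEC at x*: 17.64 + 0.69×11.6803 = 25.6994.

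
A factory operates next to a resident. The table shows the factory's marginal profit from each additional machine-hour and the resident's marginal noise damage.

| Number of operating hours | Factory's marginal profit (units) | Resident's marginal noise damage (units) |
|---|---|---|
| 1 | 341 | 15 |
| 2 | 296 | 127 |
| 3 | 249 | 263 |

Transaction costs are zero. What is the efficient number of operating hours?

Bargaining reaches the level where marginal profit last exceeds marginal noise damage.
That holds through level 2 (296 ≥ 127) but not at 3 (249 < 263).

2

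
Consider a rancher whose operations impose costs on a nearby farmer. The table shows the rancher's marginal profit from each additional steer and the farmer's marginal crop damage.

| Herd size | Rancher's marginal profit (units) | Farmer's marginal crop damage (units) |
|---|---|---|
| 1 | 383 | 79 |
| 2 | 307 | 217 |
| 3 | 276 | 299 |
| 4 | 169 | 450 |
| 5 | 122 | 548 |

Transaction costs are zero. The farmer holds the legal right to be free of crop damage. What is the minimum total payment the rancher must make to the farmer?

296

Efficient level: marginal profit ≥ marginal crop damage through level 2, so k* = 2.
With the farmer holding the right, the rancher must at least compensate total damage at k*: 79 + 217 = 296.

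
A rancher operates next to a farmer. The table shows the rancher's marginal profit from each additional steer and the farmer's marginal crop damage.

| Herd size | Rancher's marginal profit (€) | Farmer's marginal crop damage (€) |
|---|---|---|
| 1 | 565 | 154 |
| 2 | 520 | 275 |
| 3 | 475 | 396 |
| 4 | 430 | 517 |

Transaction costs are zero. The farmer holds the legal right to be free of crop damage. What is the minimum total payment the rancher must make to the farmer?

Efficient level: marginal profit ≥ marginal crop damage through level 3, so k* = 3.
With the farmer holding the right, the rancher must at least compensate total damage at k*: 154 + 275 + 396 = 825.

€825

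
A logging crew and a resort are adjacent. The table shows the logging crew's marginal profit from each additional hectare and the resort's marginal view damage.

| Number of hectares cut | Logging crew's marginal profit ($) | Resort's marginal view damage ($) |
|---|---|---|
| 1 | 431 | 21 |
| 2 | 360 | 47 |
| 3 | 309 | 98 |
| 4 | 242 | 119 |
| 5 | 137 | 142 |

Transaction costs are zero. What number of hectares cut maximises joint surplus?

4

Bargaining reaches the level where marginal profit last exceeds marginal view damage.
That holds through level 4 (242 ≥ 119) but not at 5 (137 < 142).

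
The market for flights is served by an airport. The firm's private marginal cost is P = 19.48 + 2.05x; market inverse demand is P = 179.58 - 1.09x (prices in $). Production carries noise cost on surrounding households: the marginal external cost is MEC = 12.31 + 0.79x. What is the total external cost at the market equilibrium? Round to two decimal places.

$1654.54

Market equilibrium (private): 19.48 + 2.05x = 179.58 - 1.09x → x_m = 50.9873.
Total external cost = ∫₀^{x_m} (12.31 + 0.79x) dx = 12.31×50.9873 + ½×0.79×50.9873² = 1654.5370.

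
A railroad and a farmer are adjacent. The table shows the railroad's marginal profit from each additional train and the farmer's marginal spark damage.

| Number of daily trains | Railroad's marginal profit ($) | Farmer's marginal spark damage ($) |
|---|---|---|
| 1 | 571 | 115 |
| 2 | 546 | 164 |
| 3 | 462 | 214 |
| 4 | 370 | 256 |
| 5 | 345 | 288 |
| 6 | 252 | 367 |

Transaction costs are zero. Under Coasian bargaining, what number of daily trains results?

5

Bargaining reaches the level where marginal profit last exceeds marginal spark damage.
That holds through level 5 (345 ≥ 288) but not at 6 (252 < 367).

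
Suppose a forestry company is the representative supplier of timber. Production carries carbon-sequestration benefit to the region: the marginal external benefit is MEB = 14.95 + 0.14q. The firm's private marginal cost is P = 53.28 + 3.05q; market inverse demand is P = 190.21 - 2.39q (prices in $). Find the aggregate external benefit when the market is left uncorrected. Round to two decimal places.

$420.66

Market equilibrium (private): 53.28 + 3.05q = 190.21 - 2.39q → q_m = 25.1710.
Total external benefit = ∫₀^{q_m} (14.95 + 0.14q) dq = 14.95×25.1710 + ½×0.14×25.1710² = 420.6570.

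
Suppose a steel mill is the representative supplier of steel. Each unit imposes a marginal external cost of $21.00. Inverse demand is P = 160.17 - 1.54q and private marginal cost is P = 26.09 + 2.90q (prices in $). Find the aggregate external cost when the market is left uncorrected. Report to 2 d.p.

$634.16

Market equilibrium (private): 26.09 + 2.90q = 160.17 - 1.54q → q_m = 30.1982.
Total external cost = MEC × q_m = 21.00 × 30.1982 = 634.1622.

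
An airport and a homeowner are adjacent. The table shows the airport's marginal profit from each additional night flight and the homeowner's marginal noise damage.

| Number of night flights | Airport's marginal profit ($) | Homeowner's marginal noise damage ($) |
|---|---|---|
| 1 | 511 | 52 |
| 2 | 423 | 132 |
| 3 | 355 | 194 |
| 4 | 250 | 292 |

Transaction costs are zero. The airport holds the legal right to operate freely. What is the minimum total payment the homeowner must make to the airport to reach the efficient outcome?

$250

Left alone the airport would choose level 4 (marginal profit stays positive).
Efficient level: k* = 3 (marginal profit ≥ marginal noise damage through 3).
The homeowner must at least cover the airport's forgone profit from cutting 4→3: 250 = 250.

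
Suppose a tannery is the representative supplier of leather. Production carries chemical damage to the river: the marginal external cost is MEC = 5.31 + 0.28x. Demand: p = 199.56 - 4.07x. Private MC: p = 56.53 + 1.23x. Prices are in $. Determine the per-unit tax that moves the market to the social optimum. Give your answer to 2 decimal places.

Social marginal cost = private MC + MEC = 61.84 + 1.51x.
Set SMC = demand: 61.84 + 1.51x = 199.56 - 4.07x → x* = 24.6810.
The Pigouvian tax equals MEC at x*: 5.31 + 0.28×24.6810 = 12.2207.

tax = $12.22 per unit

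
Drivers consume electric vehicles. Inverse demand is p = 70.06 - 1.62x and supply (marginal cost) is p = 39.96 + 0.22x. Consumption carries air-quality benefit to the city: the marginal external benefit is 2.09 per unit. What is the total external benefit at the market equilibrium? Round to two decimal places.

34.19

Market equilibrium (private): 39.96 + 0.22x = 70.06 - 1.62x → x_m = 16.3587.
Total external benefit = MEB × x_m = 2.09 × 16.3587 = 34.1897.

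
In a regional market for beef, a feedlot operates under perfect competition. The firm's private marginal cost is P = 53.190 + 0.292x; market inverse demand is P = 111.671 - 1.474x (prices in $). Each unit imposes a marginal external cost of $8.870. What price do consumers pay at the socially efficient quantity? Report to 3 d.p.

Social marginal cost = private MC + MEC = 62.060 + 0.292x.
Set SMC = demand: 62.060 + 0.292x = 111.671 - 1.474x → x* = 28.0923.
Consumer price on the demand curve at x*: 111.671 − 1.474×28.0923 = 70.2629.

P = $70.263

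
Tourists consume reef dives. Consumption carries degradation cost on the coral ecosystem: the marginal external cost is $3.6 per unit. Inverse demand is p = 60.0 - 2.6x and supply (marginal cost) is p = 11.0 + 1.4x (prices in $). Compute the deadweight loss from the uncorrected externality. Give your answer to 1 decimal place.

DWL = $1.6

Market equilibrium (private): 11.0 + 1.4x = 60.0 - 2.6x → x_m = 12.2500.
Social marginal benefit = demand − MEC = 56.4 - 2.6x.
Set SMB = MC: 56.4 - 2.6x = 11.0 + 1.4x → x* = 11.3500.
The loss is the area between SMB and MC from x* to x_m; with linear curves that's a triangle of height MEC(x_m).
DWL = ½ × 0.9000 × 3.6000 = 1.6200.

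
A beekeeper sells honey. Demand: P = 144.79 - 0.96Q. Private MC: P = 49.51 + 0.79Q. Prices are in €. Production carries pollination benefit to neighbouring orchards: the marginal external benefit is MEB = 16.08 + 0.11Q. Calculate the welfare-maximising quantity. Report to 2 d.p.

Q* = 67.90

Social marginal cost = private MC − MEB = 33.43 + 0.68Q.
Set SMC = demand: 33.43 + 0.68Q = 144.79 - 0.96Q → Q* = 67.9024.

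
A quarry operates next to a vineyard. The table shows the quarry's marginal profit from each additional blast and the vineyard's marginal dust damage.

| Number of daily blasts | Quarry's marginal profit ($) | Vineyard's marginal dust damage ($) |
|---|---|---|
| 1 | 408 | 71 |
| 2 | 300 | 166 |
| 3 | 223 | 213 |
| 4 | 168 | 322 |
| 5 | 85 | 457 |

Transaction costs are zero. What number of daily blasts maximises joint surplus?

3

Bargaining reaches the level where marginal profit last exceeds marginal dust damage.
That holds through level 3 (223 ≥ 213) but not at 4 (168 < 322).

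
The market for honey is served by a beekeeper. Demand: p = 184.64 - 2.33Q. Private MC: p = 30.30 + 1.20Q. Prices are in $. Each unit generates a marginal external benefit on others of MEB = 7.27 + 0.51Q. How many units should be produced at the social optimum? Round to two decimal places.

Social marginal cost = private MC − MEB = 23.03 + 0.69Q.
Set SMC = demand: 23.03 + 0.69Q = 184.64 - 2.33Q → Q* = 53.5132.

Q* = 53.51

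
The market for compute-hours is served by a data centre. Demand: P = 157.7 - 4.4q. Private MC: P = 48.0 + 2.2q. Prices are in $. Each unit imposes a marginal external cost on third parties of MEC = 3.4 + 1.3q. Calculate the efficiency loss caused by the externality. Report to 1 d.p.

DWL = $39.6

Market equilibrium (private): 48.0 + 2.2q = 157.7 - 4.4q → q_m = 16.6212.
Social marginal cost = private MC + MEC = 51.4 + 3.5q.
Set SMC = demand: 51.4 + 3.5q = 157.7 - 4.4q → q* = 13.4557.
The loss is the area between SMC and demand from q* to q_m; with linear curves that's a triangle of height MEC(q_m).
DWL = ½ × 3.1655 × 25.0076 = 39.5808.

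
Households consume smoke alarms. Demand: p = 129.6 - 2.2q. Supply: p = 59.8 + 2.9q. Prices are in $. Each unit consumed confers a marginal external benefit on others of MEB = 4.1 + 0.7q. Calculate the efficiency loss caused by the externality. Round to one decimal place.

Market equilibrium (private): 59.8 + 2.9q = 129.6 - 2.2q → q_m = 13.6863.
Social marginal benefit = demand + MEB = 133.7 - 1.5q.
Set SMB = MC: 133.7 - 1.5q = 59.8 + 2.9q → q* = 16.7955.
Between q* and q_m the wedge SMB − MC runs linearly from 0 to MEB(q_m), so the loss is a triangle.
DWL = ½ × 3.1092 × 13.6804 = 21.2675.

DWL = $21.3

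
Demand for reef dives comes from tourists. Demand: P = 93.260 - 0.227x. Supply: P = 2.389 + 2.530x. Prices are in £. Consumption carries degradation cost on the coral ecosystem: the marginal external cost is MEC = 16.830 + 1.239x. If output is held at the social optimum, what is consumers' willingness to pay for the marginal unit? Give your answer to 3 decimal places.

P = £89.054

Social marginal benefit = demand − MEC = 76.430 - 1.466x.
Set SMB = MC: 76.430 - 1.466x = 2.389 + 2.530x → x* = 18.5288.
Consumer price on the demand curve at x*: 93.260 − 0.227×18.5288 = 89.0540.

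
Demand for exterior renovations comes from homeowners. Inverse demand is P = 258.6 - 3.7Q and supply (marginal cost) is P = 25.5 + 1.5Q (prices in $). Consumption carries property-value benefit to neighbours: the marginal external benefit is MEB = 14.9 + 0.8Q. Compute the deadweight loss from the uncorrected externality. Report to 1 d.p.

Market equilibrium (private): 25.5 + 1.5Q = 258.6 - 3.7Q → Q_m = 44.8269.
Social marginal benefit = demand + MEB = 273.5 - 2.9Q.
Set SMB = MC: 273.5 - 2.9Q = 25.5 + 1.5Q → Q* = 56.3636.
The loss is the area between SMB and MC from Q* to Q_m; with linear curves that's a triangle of height MEB(Q_m).
DWL = ½ × 11.5367 × 50.7615 = 292.8101.

DWL = $292.8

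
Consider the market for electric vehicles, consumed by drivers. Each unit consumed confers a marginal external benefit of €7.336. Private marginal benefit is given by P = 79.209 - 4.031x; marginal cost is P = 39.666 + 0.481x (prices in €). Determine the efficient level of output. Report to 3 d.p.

x* = 10.390

Social marginal benefit = demand + MEB = 86.545 - 4.031x.
Set SMB = MC: 86.545 - 4.031x = 39.666 + 0.481x → x* = 10.3898.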